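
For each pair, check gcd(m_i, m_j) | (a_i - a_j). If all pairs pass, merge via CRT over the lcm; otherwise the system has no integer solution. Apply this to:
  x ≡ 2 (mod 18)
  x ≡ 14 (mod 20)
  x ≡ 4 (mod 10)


Moduli 18, 20, 10 are not pairwise coprime, so CRT works modulo lcm(m_i) when all pairwise compatibility conditions hold.
Pairwise compatibility: gcd(m_i, m_j) must divide a_i - a_j for every pair.
Merge one congruence at a time:
  Start: x ≡ 2 (mod 18).
  Combine with x ≡ 14 (mod 20): gcd(18, 20) = 2; 14 - 2 = 12, which IS divisible by 2, so compatible.
    Write x = 2 + 18·t and substitute into x ≡ 14 (mod 20): 18·t ≡ 14 − 2 = 12 (mod 20).
    Divide the congruence (and modulus) by g = 2: 9·t ≡ 6 (mod 10).
    The inverse of 9 mod 10 is 9 (since 9·9 = 81 = 8·10 + 1), so t ≡ 9·6 = 54 ≡ 4 (mod 10).
    Then x = 2 + 18·4 = 74, valid modulo lcm(18, 20) = 180: x ≡ 74 (mod 180).
  Combine with x ≡ 4 (mod 10): gcd(180, 10) = 10; 4 - 74 = -70, which IS divisible by 10, so compatible.
    Write x = 74 + 180·t and substitute into x ≡ 4 (mod 10): 180·t ≡ 4 − 74 = -70 (mod 10).
    Divide the congruence (and modulus) by g = 10: 18·t ≡ -7 (mod 1).
    Modulo 1 every t works; take t = 0.
    Then x = 74 + 180·0 = 74, valid modulo lcm(180, 10) = 180: x ≡ 74 (mod 180).
Verify: 74 mod 18 = 2, 74 mod 20 = 14, 74 mod 10 = 4.

x ≡ 74 (mod 180).


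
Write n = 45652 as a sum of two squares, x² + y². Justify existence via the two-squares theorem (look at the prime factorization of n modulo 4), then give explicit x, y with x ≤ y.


Step 1: Factor n = 45652 = 2^2 · 101 · 113.
Step 2: Check the mod-4 condition on each prime factor: 2 = 2 (special); 101 ≡ 1 (mod 4), exponent 1; 113 ≡ 1 (mod 4), exponent 1.
All primes ≡ 3 (mod 4) appear to even exponent (or don't appear), so by the two-squares theorem n IS expressible as a sum of two squares.
Step 3: Build a representation. Group n = k² · m with k = 2 and m = 101 · 113 = 11413 (a product of primes ≡ 1 (mod 4)); a representation of m scales to one of n via (k·x)² + (k·y)² = k²(x² + y²). Each prime p ≡ 1 (mod 4) is itself a sum of two squares; find a² by testing p − a² for a perfect square:
  101: 101 − 1² = 100 = 10² ⇒ 101 = 1² + 10².
  113: 113 − 1² = 112, 113 − 2² = 109, 113 − 3² = 104, 113 − 4² = 97, 113 − 5² = 88, 113 − 6² = 77, 113 − 7² = 64 = 8² ⇒ 113 = 7² + 8².
  Combine using the Brahmagupta–Fibonacci identity (a² + b²)(c² + d²) = (ac − bd)² + (ad + bc)² = (ac + bd)² + (ad − bc)²:
  101 · 113 = 11413: from (1² + 10²)(7² + 8²), take (1·7 − 10·8, 1·8 + 10·7) = (7 − 80, 8 + 70) = (-73, 78); dropping signs (only squares matter) gives (73, 78); check 73² + 78² = 5329 + 6084 = 11413 ✓.
  Scale by k = 2: (2·73, 2·78) = (146, 156).
Step 4: Order so x ≤ y and verify: 146² + 156² = 21316 + 24336 = 45652 = n. ✓

n = 45652 = 146² + 156² (one valid representation with x ≤ y).


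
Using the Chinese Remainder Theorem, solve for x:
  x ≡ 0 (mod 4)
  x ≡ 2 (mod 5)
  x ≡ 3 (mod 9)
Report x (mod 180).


Moduli 4, 5, 9 are pairwise coprime; by CRT there is a unique solution modulo M = 4 · 5 · 9 = 180.
Solve pairwise, accumulating the modulus:
  Start with x ≡ 0 (mod 4).
  Combine with x ≡ 2 (mod 5): since gcd(4, 5) = 1, we get a unique residue mod 20.
    Write x = 0 + 4·t and substitute into x ≡ 2 (mod 5): 4·t ≡ 2 − 0 = 2 (mod 5).
    The inverse of 4 mod 5 is 4 (since 4·4 = 16 = 3·5 + 1), so t ≡ 4·2 = 8 ≡ 3 (mod 5).
    Then x = 0 + 4·3 = 12, valid modulo lcm(4, 5) = 20: x ≡ 12 (mod 20).
  Combine with x ≡ 3 (mod 9): since gcd(20, 9) = 1, we get a unique residue mod 180.
    Write x = 12 + 20·t and substitute into x ≡ 3 (mod 9): 20·t ≡ 3 − 12 = -9 (mod 9).
    Reduce coefficients mod 9: 2·t ≡ 0 (mod 9).
    The inverse of 2 mod 9 is 5 (since 2·5 = 10 = 1·9 + 1), so t ≡ 5·0 = 0 ≡ 0 (mod 9).
    Then x = 12 + 20·0 = 12, valid modulo lcm(20, 9) = 180: x ≡ 12 (mod 180).
Verify: 12 mod 4 = 0 ✓, 12 mod 5 = 2 ✓, 12 mod 9 = 3 ✓.

x ≡ 12 (mod 180).


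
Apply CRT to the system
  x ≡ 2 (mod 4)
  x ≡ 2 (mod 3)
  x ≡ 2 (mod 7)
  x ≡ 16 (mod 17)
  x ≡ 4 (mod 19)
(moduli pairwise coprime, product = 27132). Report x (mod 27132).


Product of moduli M = 4 · 3 · 7 · 17 · 19 = 27132.
Merge one congruence at a time:
  Start: x ≡ 2 (mod 4).
  Combine with x ≡ 2 (mod 3); new modulus lcm = 12.
    Write x = 2 + 4·t and substitute into x ≡ 2 (mod 3): 4·t ≡ 2 − 2 = 0 (mod 3).
    Reduce coefficients mod 3: 1·t ≡ 0 (mod 3).
    So t ≡ 0 (mod 3).
    Then x = 2 + 4·0 = 2, valid modulo lcm(4, 3) = 12: x ≡ 2 (mod 12).
  Combine with x ≡ 2 (mod 7); new modulus lcm = 84.
    Write x = 2 + 12·t and substitute into x ≡ 2 (mod 7): 12·t ≡ 2 − 2 = 0 (mod 7).
    Reduce coefficients mod 7: 5·t ≡ 0 (mod 7).
    The inverse of 5 mod 7 is 3 (since 5·3 = 15 = 2·7 + 1), so t ≡ 3·0 = 0 ≡ 0 (mod 7).
    Then x = 2 + 12·0 = 2, valid modulo lcm(12, 7) = 84: x ≡ 2 (mod 84).
  Combine with x ≡ 16 (mod 17); new modulus lcm = 1428.
    Write x = 2 + 84·t and substitute into x ≡ 16 (mod 17): 84·t ≡ 16 − 2 = 14 (mod 17).
    Reduce coefficients mod 17: 16·t ≡ 14 (mod 17).
    The inverse of 16 mod 17 is 16 (since 16·16 = 256 = 15·17 + 1), so t ≡ 16·14 = 224 ≡ 3 (mod 17).
    Then x = 2 + 84·3 = 254, valid modulo lcm(84, 17) = 1428: x ≡ 254 (mod 1428).
  Combine with x ≡ 4 (mod 19); new modulus lcm = 27132.
    Write x = 254 + 1428·t and substitute into x ≡ 4 (mod 19): 1428·t ≡ 4 − 254 = -250 (mod 19).
    Reduce coefficients mod 19: 3·t ≡ 16 (mod 19).
    The inverse of 3 mod 19 is 13 (since 3·13 = 39 = 2·19 + 1), so t ≡ 13·16 = 208 ≡ 18 (mod 19).
    Then x = 254 + 1428·18 = 25958, valid modulo lcm(1428, 19) = 27132: x ≡ 25958 (mod 27132).
Verify against each original: 25958 mod 4 = 2, 25958 mod 3 = 2, 25958 mod 7 = 2, 25958 mod 17 = 16, 25958 mod 19 = 4.

x ≡ 25958 (mod 27132).


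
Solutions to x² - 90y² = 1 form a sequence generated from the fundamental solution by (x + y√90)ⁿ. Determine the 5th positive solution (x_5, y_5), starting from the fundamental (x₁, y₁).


Step 1: Find the fundamental solution (x₁, y₁) of x² - 90y² = 1.
  Expand √90 as a continued fraction. a₀ = ⌊√90⌋ = 9; iterate m_{k+1} = d_k·a_k − m_k, d_{k+1} = (90 − m_{k+1}²)/d_k, a_{k+1} = ⌊(a₀ + m_{k+1})/d_{k+1}⌋ (starting m₀ = 0, d₀ = 1), with convergents p_k = a_k·p_{k-1} + p_{k-2}, q_k = a_k·q_{k-1} + q_{k-2} (p₋₁ = 1, q₋₁ = 0):
  k = 0: a₀ = 9; p₀/q₀ = 9/1; p₀² − 90·q₀² = 81 − 90 = -9.
  k = 1: m = 9, d = 9, a = ⌊(9 + 9)/9⌋ = 2; p/q = (2·9 + 1)/(2·1 + 0) = 19/2; p² − 90·q² = 361 − 360 = 1.
  The first convergent with p² − 90·q² = 1 gives the fundamental solution (x₁, y₁) = (19, 2).
Step 2: Apply the recurrence (x_{n+1}, y_{n+1}) = (x₁x_n + 90y₁y_n, x₁y_n + y₁x_n) repeatedly.
  From (x_1, y_1) = (19, 2): x_2 = 19·19 + 90·2·2 = 721; y_2 = 19·2 + 2·19 = 76.
  From (x_2, y_2) = (721, 76): x_3 = 19·721 + 90·2·76 = 27379; y_3 = 19·76 + 2·721 = 2886.
  From (x_3, y_3) = (27379, 2886): x_4 = 19·27379 + 90·2·2886 = 1039681; y_4 = 19·2886 + 2·27379 = 109592.
  From (x_4, y_4) = (1039681, 109592): x_5 = 19·1039681 + 90·2·109592 = 39480499; y_5 = 19·109592 + 2·1039681 = 4161610.
Step 3: Verify x_5² - 90·y_5² = 1558709801289001 - 1558709801289000 = 1 (should be 1). ✓

(x_1, y_1) = (19, 2); (x_5, y_5) = (39480499, 4161610).


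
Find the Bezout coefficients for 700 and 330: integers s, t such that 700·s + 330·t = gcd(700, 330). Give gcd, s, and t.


Euclidean algorithm on (700, 330) — divide until remainder is 0:
  700 = 2 · 330 + 40
  330 = 8 · 40 + 10
  40 = 4 · 10 + 0
gcd(700, 330) = 10.
Track Bezout coefficients alongside the remainders: start with r₀ = 700 = a·1 + b·0 (s = 1, t = 0) and r₁ = 330 = a·0 + b·1 (s = 0, t = 1); each new remainder r_{k+1} = r_{k-1} − q_k·r_k inherits s_{k+1} = s_{k-1} − q_k·s_k, t_{k+1} = t_{k-1} − q_k·t_k, so r_k = a·s_k + b·t_k at every step:
  q = 2: r = 40, s = 1 − 2·0 = 1, t = 0 − 2·1 = -2  (check: 700·1 + 330·(-2) = 40)
  q = 8: r = 10, s = 0 − 8·1 = -8, t = 1 − 8·(-2) = 17  (check: 700·(-8) + 330·17 = 10)
The row with r = 10 (the gcd) gives the Bezout coefficients s = -8, t = 17.
Result: 700 · (-8) + 330 · (17) = 10.

gcd(700, 330) = 10; s = -8, t = 17 (check: 700·(-8) + 330·17 = 10).


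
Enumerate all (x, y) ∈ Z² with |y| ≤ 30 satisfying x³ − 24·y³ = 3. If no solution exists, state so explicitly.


The equation is x³ - 24y³ = 3. For fixed y, x³ = 24·y³ + 3, so a solution requires the RHS to be a perfect cube.
Strategy: iterate y from -30 to 30, compute RHS = 24·y³ + 3, and check whether it is a (positive or negative) perfect cube.
Check small values of y:
  y = 0: RHS = 3 is not a perfect cube.
  y = 1: RHS = 27 = (3)³ ⇒ x = 3 works.
  y = -1: RHS = -21 is not a perfect cube.
  y = 2: RHS = 195 is not a perfect cube.
  y = -2: RHS = -189 is not a perfect cube.
  y = 3: RHS = 651 is not a perfect cube.
  y = -3: RHS = -645 is not a perfect cube.
Continuing the search up to |y| = 30 finds no further solutions beyond those listed.
Collected solutions: (3, 1).

Solutions (with |y| ≤ 30): (3, 1).


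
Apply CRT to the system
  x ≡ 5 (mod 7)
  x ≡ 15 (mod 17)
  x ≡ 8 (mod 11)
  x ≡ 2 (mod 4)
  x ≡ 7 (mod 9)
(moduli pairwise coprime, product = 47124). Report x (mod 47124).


Product of moduli M = 7 · 17 · 11 · 4 · 9 = 47124.
Merge one congruence at a time:
  Start: x ≡ 5 (mod 7).
  Combine with x ≡ 15 (mod 17); new modulus lcm = 119.
    Write x = 5 + 7·t and substitute into x ≡ 15 (mod 17): 7·t ≡ 15 − 5 = 10 (mod 17).
    The inverse of 7 mod 17 is 5 (since 7·5 = 35 = 2·17 + 1), so t ≡ 5·10 = 50 ≡ 16 (mod 17).
    Then x = 5 + 7·16 = 117, valid modulo lcm(7, 17) = 119: x ≡ 117 (mod 119).
  Combine with x ≡ 8 (mod 11); new modulus lcm = 1309.
    Write x = 117 + 119·t and substitute into x ≡ 8 (mod 11): 119·t ≡ 8 − 117 = -109 (mod 11).
    Reduce coefficients mod 11: 9·t ≡ 1 (mod 11).
    The inverse of 9 mod 11 is 5 (since 9·5 = 45 = 4·11 + 1), so t ≡ 5·1 = 5 ≡ 5 (mod 11).
    Then x = 117 + 119·5 = 712, valid modulo lcm(119, 11) = 1309: x ≡ 712 (mod 1309).
  Combine with x ≡ 2 (mod 4); new modulus lcm = 5236.
    Write x = 712 + 1309·t and substitute into x ≡ 2 (mod 4): 1309·t ≡ 2 − 712 = -710 (mod 4).
    Reduce coefficients mod 4: 1·t ≡ 2 (mod 4).
    So t ≡ 2 (mod 4).
    Then x = 712 + 1309·2 = 3330, valid modulo lcm(1309, 4) = 5236: x ≡ 3330 (mod 5236).
  Combine with x ≡ 7 (mod 9); new modulus lcm = 47124.
    Write x = 3330 + 5236·t and substitute into x ≡ 7 (mod 9): 5236·t ≡ 7 − 3330 = -3323 (mod 9).
    Reduce coefficients mod 9: 7·t ≡ 7 (mod 9).
    The inverse of 7 mod 9 is 4 (since 7·4 = 28 = 3·9 + 1), so t ≡ 4·7 = 28 ≡ 1 (mod 9).
    Then x = 3330 + 5236·1 = 8566, valid modulo lcm(5236, 9) = 47124: x ≡ 8566 (mod 47124).
Verify against each original: 8566 mod 7 = 5, 8566 mod 17 = 15, 8566 mod 11 = 8, 8566 mod 4 = 2, 8566 mod 9 = 7.

x ≡ 8566 (mod 47124).


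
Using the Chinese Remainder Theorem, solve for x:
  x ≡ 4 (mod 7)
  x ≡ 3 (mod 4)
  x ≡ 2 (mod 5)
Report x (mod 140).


Moduli 7, 4, 5 are pairwise coprime; by CRT there is a unique solution modulo M = 7 · 4 · 5 = 140.
Solve pairwise, accumulating the modulus:
  Start with x ≡ 4 (mod 7).
  Combine with x ≡ 3 (mod 4): since gcd(7, 4) = 1, we get a unique residue mod 28.
    Write x = 4 + 7·t and substitute into x ≡ 3 (mod 4): 7·t ≡ 3 − 4 = -1 (mod 4).
    Reduce coefficients mod 4: 3·t ≡ 3 (mod 4).
    The inverse of 3 mod 4 is 3 (since 3·3 = 9 = 2·4 + 1), so t ≡ 3·3 = 9 ≡ 1 (mod 4).
    Then x = 4 + 7·1 = 11, valid modulo lcm(7, 4) = 28: x ≡ 11 (mod 28).
  Combine with x ≡ 2 (mod 5): since gcd(28, 5) = 1, we get a unique residue mod 140.
    Write x = 11 + 28·t and substitute into x ≡ 2 (mod 5): 28·t ≡ 2 − 11 = -9 (mod 5).
    Reduce coefficients mod 5: 3·t ≡ 1 (mod 5).
    The inverse of 3 mod 5 is 2 (since 3·2 = 6 = 1·5 + 1), so t ≡ 2·1 = 2 ≡ 2 (mod 5).
    Then x = 11 + 28·2 = 67, valid modulo lcm(28, 5) = 140: x ≡ 67 (mod 140).
Verify: 67 mod 7 = 4 ✓, 67 mod 4 = 3 ✓, 67 mod 5 = 2 ✓.

x ≡ 67 (mod 140).


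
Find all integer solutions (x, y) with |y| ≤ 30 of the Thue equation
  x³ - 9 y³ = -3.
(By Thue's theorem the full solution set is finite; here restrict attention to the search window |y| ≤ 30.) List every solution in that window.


The equation is x³ - 9y³ = -3. For fixed y, x³ = 9·y³ − 3, so a solution requires the RHS to be a perfect cube.
Strategy: iterate y from -30 to 30, compute RHS = 9·y³ − 3, and check whether it is a (positive or negative) perfect cube.
Check small values of y:
  y = 0: RHS = -3 is not a perfect cube.
  y = 1: RHS = 6 is not a perfect cube.
  y = -1: RHS = -12 is not a perfect cube.
  y = 2: RHS = 69 is not a perfect cube.
  y = -2: RHS = -75 is not a perfect cube.
  y = 3: RHS = 240 is not a perfect cube.
  y = -3: RHS = -246 is not a perfect cube.
Continuing the search up to |y| = 30 finds no solutions either.
No (x, y) in the scanned range satisfies the equation.

No integer solutions with |y| ≤ 30.


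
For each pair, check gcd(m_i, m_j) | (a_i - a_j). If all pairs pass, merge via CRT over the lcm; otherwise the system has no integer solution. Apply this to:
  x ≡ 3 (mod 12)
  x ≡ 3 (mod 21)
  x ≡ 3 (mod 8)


Moduli 12, 21, 8 are not pairwise coprime, so CRT works modulo lcm(m_i) when all pairwise compatibility conditions hold.
Pairwise compatibility: gcd(m_i, m_j) must divide a_i - a_j for every pair.
Merge one congruence at a time:
  Start: x ≡ 3 (mod 12).
  Combine with x ≡ 3 (mod 21): gcd(12, 21) = 3; 3 - 3 = 0, which IS divisible by 3, so compatible.
    Write x = 3 + 12·t and substitute into x ≡ 3 (mod 21): 12·t ≡ 3 − 3 = 0 (mod 21).
    Divide the congruence (and modulus) by g = 3: 4·t ≡ 0 (mod 7).
    The inverse of 4 mod 7 is 2 (since 4·2 = 8 = 1·7 + 1), so t ≡ 2·0 = 0 ≡ 0 (mod 7).
    Then x = 3 + 12·0 = 3, valid modulo lcm(12, 21) = 84: x ≡ 3 (mod 84).
  Combine with x ≡ 3 (mod 8): gcd(84, 8) = 4; 3 - 3 = 0, which IS divisible by 4, so compatible.
    Write x = 3 + 84·t and substitute into x ≡ 3 (mod 8): 84·t ≡ 3 − 3 = 0 (mod 8).
    Divide the congruence (and modulus) by g = 4: 21·t ≡ 0 (mod 2).
    Reduce coefficients mod 2: 1·t ≡ 0 (mod 2).
    So t ≡ 0 (mod 2).
    Then x = 3 + 84·0 = 3, valid modulo lcm(84, 8) = 168: x ≡ 3 (mod 168).
Verify: 3 mod 12 = 3, 3 mod 21 = 3, 3 mod 8 = 3.

x ≡ 3 (mod 168).


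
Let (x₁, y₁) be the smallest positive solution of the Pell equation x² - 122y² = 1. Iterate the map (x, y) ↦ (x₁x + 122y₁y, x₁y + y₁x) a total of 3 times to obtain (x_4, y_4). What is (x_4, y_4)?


Step 1: Find the fundamental solution (x₁, y₁) of x² - 122y² = 1.
  Expand √122 as a continued fraction. a₀ = ⌊√122⌋ = 11; iterate m_{k+1} = d_k·a_k − m_k, d_{k+1} = (122 − m_{k+1}²)/d_k, a_{k+1} = ⌊(a₀ + m_{k+1})/d_{k+1}⌋ (starting m₀ = 0, d₀ = 1), with convergents p_k = a_k·p_{k-1} + p_{k-2}, q_k = a_k·q_{k-1} + q_{k-2} (p₋₁ = 1, q₋₁ = 0):
  k = 0: a₀ = 11; p₀/q₀ = 11/1; p₀² − 122·q₀² = 121 − 122 = -1.
  k = 1: m = 11, d = 1, a = ⌊(11 + 11)/1⌋ = 22; p/q = (22·11 + 1)/(22·1 + 0) = 243/22; p² − 122·q² = 59049 − 59048 = 1.
  The first convergent with p² − 122·q² = 1 gives the fundamental solution (x₁, y₁) = (243, 22).
Step 2: Apply the recurrence (x_{n+1}, y_{n+1}) = (x₁x_n + 122y₁y_n, x₁y_n + y₁x_n) repeatedly.
  From (x_1, y_1) = (243, 22): x_2 = 243·243 + 122·22·22 = 118097; y_2 = 243·22 + 22·243 = 10692.
  From (x_2, y_2) = (118097, 10692): x_3 = 243·118097 + 122·22·10692 = 57394899; y_3 = 243·10692 + 22·118097 = 5196290.
  From (x_3, y_3) = (57394899, 5196290): x_4 = 243·57394899 + 122·22·5196290 = 27893802817; y_4 = 243·5196290 + 22·57394899 = 2525386248.
Step 3: Verify x_4² - 122·y_4² = 778064235593677135489 - 778064235593677135488 = 1 (should be 1). ✓

(x_1, y_1) = (243, 22); (x_4, y_4) = (27893802817, 2525386248).


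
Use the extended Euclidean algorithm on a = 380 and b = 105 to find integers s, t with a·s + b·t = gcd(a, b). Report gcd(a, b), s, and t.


Euclidean algorithm on (380, 105) — divide until remainder is 0:
  380 = 3 · 105 + 65
  105 = 1 · 65 + 40
  65 = 1 · 40 + 25
  40 = 1 · 25 + 15
  25 = 1 · 15 + 10
  15 = 1 · 10 + 5
  10 = 2 · 5 + 0
gcd(380, 105) = 5.
Track Bezout coefficients alongside the remainders: start with r₀ = 380 = a·1 + b·0 (s = 1, t = 0) and r₁ = 105 = a·0 + b·1 (s = 0, t = 1); each new remainder r_{k+1} = r_{k-1} − q_k·r_k inherits s_{k+1} = s_{k-1} − q_k·s_k, t_{k+1} = t_{k-1} − q_k·t_k, so r_k = a·s_k + b·t_k at every step:
  q = 3: r = 65, s = 1 − 3·0 = 1, t = 0 − 3·1 = -3  (check: 380·1 + 105·(-3) = 65)
  q = 1: r = 40, s = 0 − 1·1 = -1, t = 1 − 1·(-3) = 4  (check: 380·(-1) + 105·4 = 40)
  q = 1: r = 25, s = 1 − 1·(-1) = 2, t = -3 − 1·4 = -7  (check: 380·2 + 105·(-7) = 25)
  q = 1: r = 15, s = -1 − 1·2 = -3, t = 4 − 1·(-7) = 11  (check: 380·(-3) + 105·11 = 15)
  q = 1: r = 10, s = 2 − 1·(-3) = 5, t = -7 − 1·11 = -18  (check: 380·5 + 105·(-18) = 10)
  q = 1: r = 5, s = -3 − 1·5 = -8, t = 11 − 1·(-18) = 29  (check: 380·(-8) + 105·29 = 5)
The row with r = 5 (the gcd) gives the Bezout coefficients s = -8, t = 29.
Result: 380 · (-8) + 105 · (29) = 5.

gcd(380, 105) = 5; s = -8, t = 29 (check: 380·(-8) + 105·29 = 5).


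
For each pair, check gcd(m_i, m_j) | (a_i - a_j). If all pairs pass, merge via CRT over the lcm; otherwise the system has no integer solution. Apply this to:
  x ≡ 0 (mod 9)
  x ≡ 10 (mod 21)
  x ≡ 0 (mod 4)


Moduli 9, 21, 4 are not pairwise coprime, so CRT works modulo lcm(m_i) when all pairwise compatibility conditions hold.
Pairwise compatibility: gcd(m_i, m_j) must divide a_i - a_j for every pair.
Merge one congruence at a time:
  Start: x ≡ 0 (mod 9).
  Combine with x ≡ 10 (mod 21): gcd(9, 21) = 3, and 10 - 0 = 10 is NOT divisible by 3.
    ⇒ system is inconsistent (no integer solution).

No solution (the system is inconsistent).


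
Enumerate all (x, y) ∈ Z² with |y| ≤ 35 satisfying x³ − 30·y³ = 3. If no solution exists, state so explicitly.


The equation is x³ - 30y³ = 3. For fixed y, x³ = 30·y³ + 3, so a solution requires the RHS to be a perfect cube.
Strategy: iterate y from -35 to 35, compute RHS = 30·y³ + 3, and check whether it is a (positive or negative) perfect cube.
Check small values of y:
  y = 0: RHS = 3 is not a perfect cube.
  y = 1: RHS = 33 is not a perfect cube.
  y = -1: RHS = -27 = (-3)³ ⇒ x = -3 works.
  y = 2: RHS = 243 is not a perfect cube.
  y = -2: RHS = -237 is not a perfect cube.
  y = 3: RHS = 813 is not a perfect cube.
  y = -3: RHS = -807 is not a perfect cube.
Continuing the search up to |y| = 35 finds no further solutions beyond those listed.
Collected solutions: (-3, -1).

Solutions (with |y| ≤ 35): (-3, -1).


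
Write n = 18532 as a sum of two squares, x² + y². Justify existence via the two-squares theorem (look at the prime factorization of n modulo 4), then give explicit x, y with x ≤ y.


Step 1: Factor n = 18532 = 2^2 · 41 · 113.
Step 2: Check the mod-4 condition on each prime factor: 2 = 2 (special); 41 ≡ 1 (mod 4), exponent 1; 113 ≡ 1 (mod 4), exponent 1.
All primes ≡ 3 (mod 4) appear to even exponent (or don't appear), so by the two-squares theorem n IS expressible as a sum of two squares.
Step 3: Build a representation. Group n = k² · m with k = 2 and m = 41 · 113 = 4633 (a product of primes ≡ 1 (mod 4)); a representation of m scales to one of n via (k·x)² + (k·y)² = k²(x² + y²). Each prime p ≡ 1 (mod 4) is itself a sum of two squares; find a² by testing p − a² for a perfect square:
  41: 41 − 1² = 40, 41 − 2² = 37, 41 − 3² = 32, 41 − 4² = 25 = 5² ⇒ 41 = 4² + 5².
  113: 113 − 1² = 112, 113 − 2² = 109, 113 − 3² = 104, 113 − 4² = 97, 113 − 5² = 88, 113 − 6² = 77, 113 − 7² = 64 = 8² ⇒ 113 = 7² + 8².
  Combine using the Brahmagupta–Fibonacci identity (a² + b²)(c² + d²) = (ac − bd)² + (ad + bc)² = (ac + bd)² + (ad − bc)²:
  41 · 113 = 4633: from (4² + 5²)(7² + 8²), take (4·7 − 5·8, 4·8 + 5·7) = (28 − 40, 32 + 35) = (-12, 67); dropping signs (only squares matter) gives (12, 67); check 12² + 67² = 144 + 4489 = 4633 ✓.
  Scale by k = 2: (2·12, 2·67) = (24, 134).
Step 4: Order so x ≤ y and verify: 24² + 134² = 576 + 17956 = 18532 = n. ✓

n = 18532 = 24² + 134² (one valid representation with x ≤ y).


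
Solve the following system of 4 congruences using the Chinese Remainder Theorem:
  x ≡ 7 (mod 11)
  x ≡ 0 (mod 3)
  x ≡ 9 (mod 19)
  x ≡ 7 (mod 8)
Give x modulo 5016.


Product of moduli M = 11 · 3 · 19 · 8 = 5016.
Merge one congruence at a time:
  Start: x ≡ 7 (mod 11).
  Combine with x ≡ 0 (mod 3); new modulus lcm = 33.
    Write x = 7 + 11·t and substitute into x ≡ 0 (mod 3): 11·t ≡ 0 − 7 = -7 (mod 3).
    Reduce coefficients mod 3: 2·t ≡ 2 (mod 3).
    The inverse of 2 mod 3 is 2 (since 2·2 = 4 = 1·3 + 1), so t ≡ 2·2 = 4 ≡ 1 (mod 3).
    Then x = 7 + 11·1 = 18, valid modulo lcm(11, 3) = 33: x ≡ 18 (mod 33).
  Combine with x ≡ 9 (mod 19); new modulus lcm = 627.
    Write x = 18 + 33·t and substitute into x ≡ 9 (mod 19): 33·t ≡ 9 − 18 = -9 (mod 19).
    Reduce coefficients mod 19: 14·t ≡ 10 (mod 19).
    The inverse of 14 mod 19 is 15 (since 14·15 = 210 = 11·19 + 1), so t ≡ 15·10 = 150 ≡ 17 (mod 19).
    Then x = 18 + 33·17 = 579, valid modulo lcm(33, 19) = 627: x ≡ 579 (mod 627).
  Combine with x ≡ 7 (mod 8); new modulus lcm = 5016.
    Write x = 579 + 627·t and substitute into x ≡ 7 (mod 8): 627·t ≡ 7 − 579 = -572 (mod 8).
    Reduce coefficients mod 8: 3·t ≡ 4 (mod 8).
    The inverse of 3 mod 8 is 3 (since 3·3 = 9 = 1·8 + 1), so t ≡ 3·4 = 12 ≡ 4 (mod 8).
    Then x = 579 + 627·4 = 3087, valid modulo lcm(627, 8) = 5016: x ≡ 3087 (mod 5016).
Verify against each original: 3087 mod 11 = 7, 3087 mod 3 = 0, 3087 mod 19 = 9, 3087 mod 8 = 7.

x ≡ 3087 (mod 5016).


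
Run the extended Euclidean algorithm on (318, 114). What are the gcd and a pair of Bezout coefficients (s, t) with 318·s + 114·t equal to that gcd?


Euclidean algorithm on (318, 114) — divide until remainder is 0:
  318 = 2 · 114 + 90
  114 = 1 · 90 + 24
  90 = 3 · 24 + 18
  24 = 1 · 18 + 6
  18 = 3 · 6 + 0
gcd(318, 114) = 6.
Track Bezout coefficients alongside the remainders: start with r₀ = 318 = a·1 + b·0 (s = 1, t = 0) and r₁ = 114 = a·0 + b·1 (s = 0, t = 1); each new remainder r_{k+1} = r_{k-1} − q_k·r_k inherits s_{k+1} = s_{k-1} − q_k·s_k, t_{k+1} = t_{k-1} − q_k·t_k, so r_k = a·s_k + b·t_k at every step:
  q = 2: r = 90, s = 1 − 2·0 = 1, t = 0 − 2·1 = -2  (check: 318·1 + 114·(-2) = 90)
  q = 1: r = 24, s = 0 − 1·1 = -1, t = 1 − 1·(-2) = 3  (check: 318·(-1) + 114·3 = 24)
  q = 3: r = 18, s = 1 − 3·(-1) = 4, t = -2 − 3·3 = -11  (check: 318·4 + 114·(-11) = 18)
  q = 1: r = 6, s = -1 − 1·4 = -5, t = 3 − 1·(-11) = 14  (check: 318·(-5) + 114·14 = 6)
The row with r = 6 (the gcd) gives the Bezout coefficients s = -5, t = 14.
Result: 318 · (-5) + 114 · (14) = 6.

gcd(318, 114) = 6; s = -5, t = 14 (check: 318·(-5) + 114·14 = 6).


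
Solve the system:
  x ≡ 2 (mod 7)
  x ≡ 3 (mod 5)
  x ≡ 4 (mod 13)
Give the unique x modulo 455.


Moduli 7, 5, 13 are pairwise coprime; by CRT there is a unique solution modulo M = 7 · 5 · 13 = 455.
Solve pairwise, accumulating the modulus:
  Start with x ≡ 2 (mod 7).
  Combine with x ≡ 3 (mod 5): since gcd(7, 5) = 1, we get a unique residue mod 35.
    Write x = 2 + 7·t and substitute into x ≡ 3 (mod 5): 7·t ≡ 3 − 2 = 1 (mod 5).
    Reduce coefficients mod 5: 2·t ≡ 1 (mod 5).
    The inverse of 2 mod 5 is 3 (since 2·3 = 6 = 1·5 + 1), so t ≡ 3·1 = 3 ≡ 3 (mod 5).
    Then x = 2 + 7·3 = 23, valid modulo lcm(7, 5) = 35: x ≡ 23 (mod 35).
  Combine with x ≡ 4 (mod 13): since gcd(35, 13) = 1, we get a unique residue mod 455.
    Write x = 23 + 35·t and substitute into x ≡ 4 (mod 13): 35·t ≡ 4 − 23 = -19 (mod 13).
    Reduce coefficients mod 13: 9·t ≡ 7 (mod 13).
    The inverse of 9 mod 13 is 3 (since 9·3 = 27 = 2·13 + 1), so t ≡ 3·7 = 21 ≡ 8 (mod 13).
    Then x = 23 + 35·8 = 303, valid modulo lcm(35, 13) = 455: x ≡ 303 (mod 455).
Verify: 303 mod 7 = 2 ✓, 303 mod 5 = 3 ✓, 303 mod 13 = 4 ✓.

x ≡ 303 (mod 455).


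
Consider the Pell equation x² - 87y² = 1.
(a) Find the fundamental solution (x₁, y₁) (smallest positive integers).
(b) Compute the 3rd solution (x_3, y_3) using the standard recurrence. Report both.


Step 1: Find the fundamental solution (x₁, y₁) of x² - 87y² = 1.
  Expand √87 as a continued fraction. a₀ = ⌊√87⌋ = 9; iterate m_{k+1} = d_k·a_k − m_k, d_{k+1} = (87 − m_{k+1}²)/d_k, a_{k+1} = ⌊(a₀ + m_{k+1})/d_{k+1}⌋ (starting m₀ = 0, d₀ = 1), with convergents p_k = a_k·p_{k-1} + p_{k-2}, q_k = a_k·q_{k-1} + q_{k-2} (p₋₁ = 1, q₋₁ = 0):
  k = 0: a₀ = 9; p₀/q₀ = 9/1; p₀² − 87·q₀² = 81 − 87 = -6.
  k = 1: m = 9, d = 6, a = ⌊(9 + 9)/6⌋ = 3; p/q = (3·9 + 1)/(3·1 + 0) = 28/3; p² − 87·q² = 784 − 783 = 1.
  The first convergent with p² − 87·q² = 1 gives the fundamental solution (x₁, y₁) = (28, 3).
Step 2: Apply the recurrence (x_{n+1}, y_{n+1}) = (x₁x_n + 87y₁y_n, x₁y_n + y₁x_n) repeatedly.
  From (x_1, y_1) = (28, 3): x_2 = 28·28 + 87·3·3 = 1567; y_2 = 28·3 + 3·28 = 168.
  From (x_2, y_2) = (1567, 168): x_3 = 28·1567 + 87·3·168 = 87724; y_3 = 28·168 + 3·1567 = 9405.
Step 3: Verify x_3² - 87·y_3² = 7695500176 - 7695500175 = 1 (should be 1). ✓

(x_1, y_1) = (28, 3); (x_3, y_3) = (87724, 9405).


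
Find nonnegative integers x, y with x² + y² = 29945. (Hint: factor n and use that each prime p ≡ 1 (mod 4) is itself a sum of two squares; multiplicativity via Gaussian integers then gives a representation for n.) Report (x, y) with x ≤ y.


Step 1: Factor n = 29945 = 5 · 53 · 113.
Step 2: Check the mod-4 condition on each prime factor: 5 ≡ 1 (mod 4), exponent 1; 53 ≡ 1 (mod 4), exponent 1; 113 ≡ 1 (mod 4), exponent 1.
All primes ≡ 3 (mod 4) appear to even exponent (or don't appear), so by the two-squares theorem n IS expressible as a sum of two squares.
Step 3: Build a representation. Here n = 5 · 53 · 113 is a product of primes ≡ 1 (mod 4). Each prime p ≡ 1 (mod 4) is itself a sum of two squares; find a² by testing p − a² for a perfect square:
  5: 5 − 1² = 4 = 2² ⇒ 5 = 1² + 2².
  53: 53 − 1² = 52, 53 − 2² = 49 = 7² ⇒ 53 = 2² + 7².
  113: 113 − 1² = 112, 113 − 2² = 109, 113 − 3² = 104, 113 − 4² = 97, 113 − 5² = 88, 113 − 6² = 77, 113 − 7² = 64 = 8² ⇒ 113 = 7² + 8².
  Combine using the Brahmagupta–Fibonacci identity (a² + b²)(c² + d²) = (ac − bd)² + (ad + bc)² = (ac + bd)² + (ad − bc)²:
  5 · 53 = 265: from (1² + 2²)(2² + 7²), take (1·2 − 2·7, 1·7 + 2·2) = (2 − 14, 7 + 4) = (-12, 11); dropping signs (only squares matter) gives (12, 11); check 12² + 11² = 144 + 121 = 265 ✓.
  265 · 113 = 29945: from (12² + 11²)(7² + 8²), take (12·7 − 11·8, 12·8 + 11·7) = (84 − 88, 96 + 77) = (-4, 173); dropping signs (only squares matter) gives (4, 173); check 4² + 173² = 16 + 29929 = 29945 ✓.
Step 4: Order so x ≤ y and verify: 4² + 173² = 16 + 29929 = 29945 = n. ✓

n = 29945 = 4² + 173² (one valid representation with x ≤ y).


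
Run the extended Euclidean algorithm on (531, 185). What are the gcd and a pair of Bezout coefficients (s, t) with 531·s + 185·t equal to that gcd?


Euclidean algorithm on (531, 185) — divide until remainder is 0:
  531 = 2 · 185 + 161
  185 = 1 · 161 + 24
  161 = 6 · 24 + 17
  24 = 1 · 17 + 7
  17 = 2 · 7 + 3
  7 = 2 · 3 + 1
  3 = 3 · 1 + 0
gcd(531, 185) = 1.
Track Bezout coefficients alongside the remainders: start with r₀ = 531 = a·1 + b·0 (s = 1, t = 0) and r₁ = 185 = a·0 + b·1 (s = 0, t = 1); each new remainder r_{k+1} = r_{k-1} − q_k·r_k inherits s_{k+1} = s_{k-1} − q_k·s_k, t_{k+1} = t_{k-1} − q_k·t_k, so r_k = a·s_k + b·t_k at every step:
  q = 2: r = 161, s = 1 − 2·0 = 1, t = 0 − 2·1 = -2  (check: 531·1 + 185·(-2) = 161)
  q = 1: r = 24, s = 0 − 1·1 = -1, t = 1 − 1·(-2) = 3  (check: 531·(-1) + 185·3 = 24)
  q = 6: r = 17, s = 1 − 6·(-1) = 7, t = -2 − 6·3 = -20  (check: 531·7 + 185·(-20) = 17)
  q = 1: r = 7, s = -1 − 1·7 = -8, t = 3 − 1·(-20) = 23  (check: 531·(-8) + 185·23 = 7)
  q = 2: r = 3, s = 7 − 2·(-8) = 23, t = -20 − 2·23 = -66  (check: 531·23 + 185·(-66) = 3)
  q = 2: r = 1, s = -8 − 2·23 = -54, t = 23 − 2·(-66) = 155  (check: 531·(-54) + 185·155 = 1)
The row with r = 1 (the gcd) gives the Bezout coefficients s = -54, t = 155.
Result: 531 · (-54) + 185 · (155) = 1.

gcd(531, 185) = 1; s = -54, t = 155 (check: 531·(-54) + 185·155 = 1).


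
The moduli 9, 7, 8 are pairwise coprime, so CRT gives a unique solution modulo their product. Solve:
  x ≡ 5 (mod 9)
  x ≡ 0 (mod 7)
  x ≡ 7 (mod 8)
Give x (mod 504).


Moduli 9, 7, 8 are pairwise coprime; by CRT there is a unique solution modulo M = 9 · 7 · 8 = 504.
Solve pairwise, accumulating the modulus:
  Start with x ≡ 5 (mod 9).
  Combine with x ≡ 0 (mod 7): since gcd(9, 7) = 1, we get a unique residue mod 63.
    Write x = 5 + 9·t and substitute into x ≡ 0 (mod 7): 9·t ≡ 0 − 5 = -5 (mod 7).
    Reduce coefficients mod 7: 2·t ≡ 2 (mod 7).
    The inverse of 2 mod 7 is 4 (since 2·4 = 8 = 1·7 + 1), so t ≡ 4·2 = 8 ≡ 1 (mod 7).
    Then x = 5 + 9·1 = 14, valid modulo lcm(9, 7) = 63: x ≡ 14 (mod 63).
  Combine with x ≡ 7 (mod 8): since gcd(63, 8) = 1, we get a unique residue mod 504.
    Write x = 14 + 63·t and substitute into x ≡ 7 (mod 8): 63·t ≡ 7 − 14 = -7 (mod 8).
    Reduce coefficients mod 8: 7·t ≡ 1 (mod 8).
    The inverse of 7 mod 8 is 7 (since 7·7 = 49 = 6·8 + 1), so t ≡ 7·1 = 7 ≡ 7 (mod 8).
    Then x = 14 + 63·7 = 455, valid modulo lcm(63, 8) = 504: x ≡ 455 (mod 504).
Verify: 455 mod 9 = 5 ✓, 455 mod 7 = 0 ✓, 455 mod 8 = 7 ✓.

x ≡ 455 (mod 504).


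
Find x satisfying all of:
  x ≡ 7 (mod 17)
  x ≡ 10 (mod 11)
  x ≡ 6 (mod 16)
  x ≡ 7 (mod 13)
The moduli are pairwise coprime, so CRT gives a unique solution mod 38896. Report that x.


Product of moduli M = 17 · 11 · 16 · 13 = 38896.
Merge one congruence at a time:
  Start: x ≡ 7 (mod 17).
  Combine with x ≡ 10 (mod 11); new modulus lcm = 187.
    Write x = 7 + 17·t and substitute into x ≡ 10 (mod 11): 17·t ≡ 10 − 7 = 3 (mod 11).
    Reduce coefficients mod 11: 6·t ≡ 3 (mod 11).
    The inverse of 6 mod 11 is 2 (since 6·2 = 12 = 1·11 + 1), so t ≡ 2·3 = 6 ≡ 6 (mod 11).
    Then x = 7 + 17·6 = 109, valid modulo lcm(17, 11) = 187: x ≡ 109 (mod 187).
  Combine with x ≡ 6 (mod 16); new modulus lcm = 2992.
    Write x = 109 + 187·t and substitute into x ≡ 6 (mod 16): 187·t ≡ 6 − 109 = -103 (mod 16).
    Reduce coefficients mod 16: 11·t ≡ 9 (mod 16).
    The inverse of 11 mod 16 is 3 (since 11·3 = 33 = 2·16 + 1), so t ≡ 3·9 = 27 ≡ 11 (mod 16).
    Then x = 109 + 187·11 = 2166, valid modulo lcm(187, 16) = 2992: x ≡ 2166 (mod 2992).
  Combine with x ≡ 7 (mod 13); new modulus lcm = 38896.
    Write x = 2166 + 2992·t and substitute into x ≡ 7 (mod 13): 2992·t ≡ 7 − 2166 = -2159 (mod 13).
    Reduce coefficients mod 13: 2·t ≡ 12 (mod 13).
    The inverse of 2 mod 13 is 7 (since 2·7 = 14 = 1·13 + 1), so t ≡ 7·12 = 84 ≡ 6 (mod 13).
    Then x = 2166 + 2992·6 = 20118, valid modulo lcm(2992, 13) = 38896: x ≡ 20118 (mod 38896).
Verify against each original: 20118 mod 17 = 7, 20118 mod 11 = 10, 20118 mod 16 = 6, 20118 mod 13 = 7.

x ≡ 20118 (mod 38896).


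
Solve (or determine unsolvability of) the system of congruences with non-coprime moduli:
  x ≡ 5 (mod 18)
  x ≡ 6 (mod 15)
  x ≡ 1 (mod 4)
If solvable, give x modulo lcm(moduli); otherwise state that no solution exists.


Moduli 18, 15, 4 are not pairwise coprime, so CRT works modulo lcm(m_i) when all pairwise compatibility conditions hold.
Pairwise compatibility: gcd(m_i, m_j) must divide a_i - a_j for every pair.
Merge one congruence at a time:
  Start: x ≡ 5 (mod 18).
  Combine with x ≡ 6 (mod 15): gcd(18, 15) = 3, and 6 - 5 = 1 is NOT divisible by 3.
    ⇒ system is inconsistent (no integer solution).

No solution (the system is inconsistent).


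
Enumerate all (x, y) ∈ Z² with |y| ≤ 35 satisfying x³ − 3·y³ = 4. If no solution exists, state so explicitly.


The equation is x³ - 3y³ = 4. For fixed y, x³ = 3·y³ + 4, so a solution requires the RHS to be a perfect cube.
Strategy: iterate y from -35 to 35, compute RHS = 3·y³ + 4, and check whether it is a (positive or negative) perfect cube.
Check small values of y:
  y = 0: RHS = 4 is not a perfect cube.
  y = 1: RHS = 7 is not a perfect cube.
  y = -1: RHS = 1 = (1)³ ⇒ x = 1 works.
  y = 2: RHS = 28 is not a perfect cube.
  y = -2: RHS = -20 is not a perfect cube.
  y = 3: RHS = 85 is not a perfect cube.
  y = -3: RHS = -77 is not a perfect cube.
Continuing the search up to |y| = 35 finds no further solutions beyond those listed.
Collected solutions: (1, -1).

Solutions (with |y| ≤ 35): (1, -1).


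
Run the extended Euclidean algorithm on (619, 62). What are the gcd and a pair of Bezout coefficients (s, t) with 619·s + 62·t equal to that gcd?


Euclidean algorithm on (619, 62) — divide until remainder is 0:
  619 = 9 · 62 + 61
  62 = 1 · 61 + 1
  61 = 61 · 1 + 0
gcd(619, 62) = 1.
Track Bezout coefficients alongside the remainders: start with r₀ = 619 = a·1 + b·0 (s = 1, t = 0) and r₁ = 62 = a·0 + b·1 (s = 0, t = 1); each new remainder r_{k+1} = r_{k-1} − q_k·r_k inherits s_{k+1} = s_{k-1} − q_k·s_k, t_{k+1} = t_{k-1} − q_k·t_k, so r_k = a·s_k + b·t_k at every step:
  q = 9: r = 61, s = 1 − 9·0 = 1, t = 0 − 9·1 = -9  (check: 619·1 + 62·(-9) = 61)
  q = 1: r = 1, s = 0 − 1·1 = -1, t = 1 − 1·(-9) = 10  (check: 619·(-1) + 62·10 = 1)
The row with r = 1 (the gcd) gives the Bezout coefficients s = -1, t = 10.
Result: 619 · (-1) + 62 · (10) = 1.

gcd(619, 62) = 1; s = -1, t = 10 (check: 619·(-1) + 62·10 = 1).


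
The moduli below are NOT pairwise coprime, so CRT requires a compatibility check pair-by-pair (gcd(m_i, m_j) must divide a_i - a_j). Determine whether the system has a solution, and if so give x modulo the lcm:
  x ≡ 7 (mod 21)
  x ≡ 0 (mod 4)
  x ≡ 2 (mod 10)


Moduli 21, 4, 10 are not pairwise coprime, so CRT works modulo lcm(m_i) when all pairwise compatibility conditions hold.
Pairwise compatibility: gcd(m_i, m_j) must divide a_i - a_j for every pair.
Merge one congruence at a time:
  Start: x ≡ 7 (mod 21).
  Combine with x ≡ 0 (mod 4): gcd(21, 4) = 1; 0 - 7 = -7, which IS divisible by 1, so compatible.
    Write x = 7 + 21·t and substitute into x ≡ 0 (mod 4): 21·t ≡ 0 − 7 = -7 (mod 4).
    Reduce coefficients mod 4: 1·t ≡ 1 (mod 4).
    So t ≡ 1 (mod 4).
    Then x = 7 + 21·1 = 28, valid modulo lcm(21, 4) = 84: x ≡ 28 (mod 84).
  Combine with x ≡ 2 (mod 10): gcd(84, 10) = 2; 2 - 28 = -26, which IS divisible by 2, so compatible.
    Write x = 28 + 84·t and substitute into x ≡ 2 (mod 10): 84·t ≡ 2 − 28 = -26 (mod 10).
    Divide the congruence (and modulus) by g = 2: 42·t ≡ -13 (mod 5).
    Reduce coefficients mod 5: 2·t ≡ 2 (mod 5).
    The inverse of 2 mod 5 is 3 (since 2·3 = 6 = 1·5 + 1), so t ≡ 3·2 = 6 ≡ 1 (mod 5).
    Then x = 28 + 84·1 = 112, valid modulo lcm(84, 10) = 420: x ≡ 112 (mod 420).
Verify: 112 mod 21 = 7, 112 mod 4 = 0, 112 mod 10 = 2.

x ≡ 112 (mod 420).


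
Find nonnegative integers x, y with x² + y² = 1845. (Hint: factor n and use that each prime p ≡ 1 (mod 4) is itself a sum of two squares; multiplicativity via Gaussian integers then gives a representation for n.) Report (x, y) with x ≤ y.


Step 1: Factor n = 1845 = 3^2 · 5 · 41.
Step 2: Check the mod-4 condition on each prime factor: 3 ≡ 3 (mod 4), exponent 2 (must be even); 5 ≡ 1 (mod 4), exponent 1; 41 ≡ 1 (mod 4), exponent 1.
All primes ≡ 3 (mod 4) appear to even exponent (or don't appear), so by the two-squares theorem n IS expressible as a sum of two squares.
Step 3: Build a representation. Group n = k² · m with k = 3 and m = 5 · 41 = 205 (a product of primes ≡ 1 (mod 4)); a representation of m scales to one of n via (k·x)² + (k·y)² = k²(x² + y²). Each prime p ≡ 1 (mod 4) is itself a sum of two squares; find a² by testing p − a² for a perfect square:
  5: 5 − 1² = 4 = 2² ⇒ 5 = 1² + 2².
  41: 41 − 1² = 40, 41 − 2² = 37, 41 − 3² = 32, 41 − 4² = 25 = 5² ⇒ 41 = 4² + 5².
  Combine using the Brahmagupta–Fibonacci identity (a² + b²)(c² + d²) = (ac − bd)² + (ad + bc)² = (ac + bd)² + (ad − bc)²:
  5 · 41 = 205: from (1² + 2²)(4² + 5²), take (1·4 − 2·5, 1·5 + 2·4) = (4 − 10, 5 + 8) = (-6, 13); dropping signs (only squares matter) gives (6, 13); check 6² + 13² = 36 + 169 = 205 ✓.
  Scale by k = 3: (3·6, 3·13) = (18, 39).
Step 4: Order so x ≤ y and verify: 18² + 39² = 324 + 1521 = 1845 = n. ✓

n = 1845 = 18² + 39² (one valid representation with x ≤ y).


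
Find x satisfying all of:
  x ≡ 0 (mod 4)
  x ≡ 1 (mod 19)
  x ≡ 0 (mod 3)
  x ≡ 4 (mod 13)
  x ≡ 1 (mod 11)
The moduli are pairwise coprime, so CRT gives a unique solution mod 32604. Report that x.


Product of moduli M = 4 · 19 · 3 · 13 · 11 = 32604.
Merge one congruence at a time:
  Start: x ≡ 0 (mod 4).
  Combine with x ≡ 1 (mod 19); new modulus lcm = 76.
    Write x = 0 + 4·t and substitute into x ≡ 1 (mod 19): 4·t ≡ 1 − 0 = 1 (mod 19).
    The inverse of 4 mod 19 is 5 (since 4·5 = 20 = 1·19 + 1), so t ≡ 5·1 = 5 ≡ 5 (mod 19).
    Then x = 0 + 4·5 = 20, valid modulo lcm(4, 19) = 76: x ≡ 20 (mod 76).
  Combine with x ≡ 0 (mod 3); new modulus lcm = 228.
    Write x = 20 + 76·t and substitute into x ≡ 0 (mod 3): 76·t ≡ 0 − 20 = -20 (mod 3).
    Reduce coefficients mod 3: 1·t ≡ 1 (mod 3).
    So t ≡ 1 (mod 3).
    Then x = 20 + 76·1 = 96, valid modulo lcm(76, 3) = 228: x ≡ 96 (mod 228).
  Combine with x ≡ 4 (mod 13); new modulus lcm = 2964.
    Write x = 96 + 228·t and substitute into x ≡ 4 (mod 13): 228·t ≡ 4 − 96 = -92 (mod 13).
    Reduce coefficients mod 13: 7·t ≡ 12 (mod 13).
    The inverse of 7 mod 13 is 2 (since 7·2 = 14 = 1·13 + 1), so t ≡ 2·12 = 24 ≡ 11 (mod 13).
    Then x = 96 + 228·11 = 2604, valid modulo lcm(228, 13) = 2964: x ≡ 2604 (mod 2964).
  Combine with x ≡ 1 (mod 11); new modulus lcm = 32604.
    Write x = 2604 + 2964·t and substitute into x ≡ 1 (mod 11): 2964·t ≡ 1 − 2604 = -2603 (mod 11).
    Reduce coefficients mod 11: 5·t ≡ 4 (mod 11).
    The inverse of 5 mod 11 is 9 (since 5·9 = 45 = 4·11 + 1), so t ≡ 9·4 = 36 ≡ 3 (mod 11).
    Then x = 2604 + 2964·3 = 11496, valid modulo lcm(2964, 11) = 32604: x ≡ 11496 (mod 32604).
Verify against each original: 11496 mod 4 = 0, 11496 mod 19 = 1, 11496 mod 3 = 0, 11496 mod 13 = 4, 11496 mod 11 = 1.

x ≡ 11496 (mod 32604).


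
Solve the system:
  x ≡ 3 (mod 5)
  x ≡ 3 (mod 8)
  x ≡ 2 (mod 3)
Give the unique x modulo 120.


Moduli 5, 8, 3 are pairwise coprime; by CRT there is a unique solution modulo M = 5 · 8 · 3 = 120.
Solve pairwise, accumulating the modulus:
  Start with x ≡ 3 (mod 5).
  Combine with x ≡ 3 (mod 8): since gcd(5, 8) = 1, we get a unique residue mod 40.
    Write x = 3 + 5·t and substitute into x ≡ 3 (mod 8): 5·t ≡ 3 − 3 = 0 (mod 8).
    The inverse of 5 mod 8 is 5 (since 5·5 = 25 = 3·8 + 1), so t ≡ 5·0 = 0 ≡ 0 (mod 8).
    Then x = 3 + 5·0 = 3, valid modulo lcm(5, 8) = 40: x ≡ 3 (mod 40).
  Combine with x ≡ 2 (mod 3): since gcd(40, 3) = 1, we get a unique residue mod 120.
    Write x = 3 + 40·t and substitute into x ≡ 2 (mod 3): 40·t ≡ 2 − 3 = -1 (mod 3).
    Reduce coefficients mod 3: 1·t ≡ 2 (mod 3).
    So t ≡ 2 (mod 3).
    Then x = 3 + 40·2 = 83, valid modulo lcm(40, 3) = 120: x ≡ 83 (mod 120).
Verify: 83 mod 5 = 3 ✓, 83 mod 8 = 3 ✓, 83 mod 3 = 2 ✓.

x ≡ 83 (mod 120).
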